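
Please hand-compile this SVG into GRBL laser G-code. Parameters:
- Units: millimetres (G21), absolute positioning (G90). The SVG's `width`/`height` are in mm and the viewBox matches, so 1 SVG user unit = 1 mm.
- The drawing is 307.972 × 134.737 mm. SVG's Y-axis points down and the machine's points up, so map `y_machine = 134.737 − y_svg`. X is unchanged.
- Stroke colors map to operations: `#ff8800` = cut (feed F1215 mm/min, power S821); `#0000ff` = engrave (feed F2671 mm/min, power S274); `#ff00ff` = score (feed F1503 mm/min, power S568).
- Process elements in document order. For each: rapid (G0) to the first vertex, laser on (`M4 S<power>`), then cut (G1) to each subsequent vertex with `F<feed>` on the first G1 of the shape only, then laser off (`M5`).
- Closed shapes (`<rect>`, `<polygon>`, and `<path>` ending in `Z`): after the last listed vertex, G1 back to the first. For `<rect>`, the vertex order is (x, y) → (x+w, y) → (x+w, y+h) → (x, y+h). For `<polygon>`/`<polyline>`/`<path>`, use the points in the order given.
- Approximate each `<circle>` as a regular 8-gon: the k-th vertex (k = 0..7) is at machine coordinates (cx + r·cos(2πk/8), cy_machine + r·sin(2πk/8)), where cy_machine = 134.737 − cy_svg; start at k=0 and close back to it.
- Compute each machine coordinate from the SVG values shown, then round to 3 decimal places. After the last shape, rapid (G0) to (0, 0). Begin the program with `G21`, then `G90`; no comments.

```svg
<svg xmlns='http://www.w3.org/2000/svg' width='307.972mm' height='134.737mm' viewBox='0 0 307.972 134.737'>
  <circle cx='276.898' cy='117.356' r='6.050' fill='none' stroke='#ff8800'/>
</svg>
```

G21
G90
G0 X282.948 Y17.381
M4 S821
G1 X281.176 Y21.659 F1215
G1 X276.898 Y23.431
G1 X272.620 Y21.659
G1 X270.848 Y17.381
G1 X272.620 Y13.103
G1 X276.898 Y11.331
G1 X281.176 Y13.103
G1 X282.948 Y17.381
M5
G0 X0.000 Y0.000

1 u = 1 mm; y_m = 134.737 − y.

[1] `<circle>` circle, #ff8800→cut S821 F1215: (282.948,17.381) → (281.176,21.659) → (276.898,23.431) → (272.620,21.659) → (270.848,17.381) → (272.620,13.103) → (276.898,11.331) → (281.176,13.103) → (282.948,17.381) (closed)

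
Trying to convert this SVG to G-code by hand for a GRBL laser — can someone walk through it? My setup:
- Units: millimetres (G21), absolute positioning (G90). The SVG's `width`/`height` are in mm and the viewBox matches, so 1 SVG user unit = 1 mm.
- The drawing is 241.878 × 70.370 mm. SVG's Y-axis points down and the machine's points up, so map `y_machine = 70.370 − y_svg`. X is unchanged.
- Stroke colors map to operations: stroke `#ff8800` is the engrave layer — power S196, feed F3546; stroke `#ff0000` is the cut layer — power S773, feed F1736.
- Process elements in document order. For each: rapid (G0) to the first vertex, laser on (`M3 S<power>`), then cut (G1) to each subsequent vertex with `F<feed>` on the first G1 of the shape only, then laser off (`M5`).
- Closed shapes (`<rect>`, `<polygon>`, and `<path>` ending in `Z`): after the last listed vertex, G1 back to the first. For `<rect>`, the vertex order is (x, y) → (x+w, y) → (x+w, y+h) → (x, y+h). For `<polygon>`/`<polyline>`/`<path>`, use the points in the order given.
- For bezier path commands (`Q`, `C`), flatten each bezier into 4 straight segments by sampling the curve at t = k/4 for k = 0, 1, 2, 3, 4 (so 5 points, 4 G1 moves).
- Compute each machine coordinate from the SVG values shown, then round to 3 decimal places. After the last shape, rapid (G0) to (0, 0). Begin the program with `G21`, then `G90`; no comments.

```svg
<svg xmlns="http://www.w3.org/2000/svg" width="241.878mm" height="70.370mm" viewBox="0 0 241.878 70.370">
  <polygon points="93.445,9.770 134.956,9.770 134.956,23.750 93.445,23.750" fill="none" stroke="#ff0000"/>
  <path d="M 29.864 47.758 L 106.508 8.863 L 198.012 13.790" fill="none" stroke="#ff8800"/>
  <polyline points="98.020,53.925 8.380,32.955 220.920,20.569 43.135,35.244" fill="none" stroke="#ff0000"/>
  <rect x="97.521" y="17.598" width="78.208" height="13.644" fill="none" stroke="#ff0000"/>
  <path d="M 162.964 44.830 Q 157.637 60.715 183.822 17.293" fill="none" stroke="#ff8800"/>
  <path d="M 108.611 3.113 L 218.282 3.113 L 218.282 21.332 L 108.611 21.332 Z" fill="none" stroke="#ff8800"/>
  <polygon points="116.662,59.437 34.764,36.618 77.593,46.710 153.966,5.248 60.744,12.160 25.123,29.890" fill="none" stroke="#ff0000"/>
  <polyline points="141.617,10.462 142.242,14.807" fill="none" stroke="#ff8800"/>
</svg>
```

G21
G90
G0 X93.445 Y60.600
M3 S773
G1 X134.956 Y60.600 F1736
G1 X134.956 Y46.620
G1 X93.445 Y46.620
G1 X93.445 Y60.600
M5
G0 X29.864 Y22.612
M3 S196
G1 X106.508 Y61.507 F3546
G1 X198.012 Y56.580
M5
G0 X98.020 Y16.445
M3 S773
G1 X8.380 Y37.415 F1736
G1 X220.920 Y49.801
G1 X43.135 Y35.126
M5
G0 X97.521 Y52.772
M3 S773
G1 X175.729 Y52.772 F1736
G1 X175.729 Y39.128
G1 X97.521 Y39.128
G1 X97.521 Y52.772
M5
G0 X162.964 Y25.540
M3 S196
G1 X162.270 Y21.304 F3546
G1 X165.515 Y24.482
G1 X172.699 Y35.073
G1 X183.822 Y53.077
M5
G0 X108.611 Y67.257
M3 S196
G1 X218.282 Y67.257 F3546
G1 X218.282 Y49.038
G1 X108.611 Y49.038
G1 X108.611 Y67.257
M5
G0 X116.662 Y10.933
M3 S773
G1 X34.764 Y33.752 F1736
G1 X77.593 Y23.660
G1 X153.966 Y65.122
G1 X60.744 Y58.210
G1 X25.123 Y40.480
G1 X116.662 Y10.933
M5
G0 X141.617 Y59.908
M3 S196
G1 X142.242 Y55.563 F3546
M5
G0 X0.000 Y0.000

1 u = 1 mm; y_m = 70.370 − y.

[1] `<polygon>` rectangle, #ff0000→cut S773 F1736: (93.445,60.600) → (134.956,60.600) → (134.956,46.620) → (93.445,46.620) → (93.445,60.600) (closed)

[2] `<path>` open polyline, #ff8800→engrave S196 F3546: (29.864,22.612) → (106.508,61.507) → (198.012,56.580)

[3] `<polyline>` open polyline, #ff0000→cut S773 F1736: (98.020,16.445) → (8.380,37.415) → (220.920,49.801) → (43.135,35.126)

[4] `<rect>` rectangle, #ff0000→cut S773 F1736: (97.521,52.772) → (175.729,52.772) → (175.729,39.128) → (97.521,39.128) → (97.521,52.772) (closed)

[5] `<path>` quadratic bezier, #ff8800→engrave S196 F3546: (162.964,25.540) → (162.270,21.304) → (165.515,24.482) → (172.699,35.073) → (183.822,53.077)

[6] `<path>` rectangle, #ff8800→engrave S196 F3546: (108.611,67.257) → (218.282,67.257) → (218.282,49.038) → (108.611,49.038) → (108.611,67.257) (closed)

[7] `<polygon>` closed polygon, #ff0000→cut S773 F1736: (116.662,10.933) → (34.764,33.752) → (77.593,23.660) → (153.966,65.122) → (60.744,58.210) → (25.123,40.480) → (116.662,10.933) (closed)

[8] `<polyline>` line segment, #ff8800→engrave S196 F3546: (141.617,59.908) → (142.242,55.563)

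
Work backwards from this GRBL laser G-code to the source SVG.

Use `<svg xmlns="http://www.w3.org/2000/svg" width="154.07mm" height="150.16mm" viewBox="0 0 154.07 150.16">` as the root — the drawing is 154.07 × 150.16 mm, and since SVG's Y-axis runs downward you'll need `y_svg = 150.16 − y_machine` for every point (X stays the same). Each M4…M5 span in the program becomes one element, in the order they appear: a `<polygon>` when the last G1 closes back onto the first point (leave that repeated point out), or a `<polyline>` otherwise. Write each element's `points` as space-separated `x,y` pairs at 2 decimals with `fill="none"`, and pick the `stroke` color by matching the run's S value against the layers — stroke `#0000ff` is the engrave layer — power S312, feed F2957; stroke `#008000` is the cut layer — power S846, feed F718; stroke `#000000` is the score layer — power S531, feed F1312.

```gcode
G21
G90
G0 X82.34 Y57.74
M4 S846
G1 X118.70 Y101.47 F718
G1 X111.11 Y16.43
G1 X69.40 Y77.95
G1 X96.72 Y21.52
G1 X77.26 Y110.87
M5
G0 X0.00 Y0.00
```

<svg xmlns="http://www.w3.org/2000/svg" width="154.07mm" height="150.16mm" viewBox="0 0 154.07 150.16">
  <polyline points="82.34,92.42 118.70,48.69 111.11,133.73 69.40,72.21 96.72,128.64 77.26,39.29" fill="none" stroke="#008000"/>
</svg>

Each laser-on run becomes one SVG element. Flip Y back into SVG space with y_svg = 150.16 − y_machine. Every run uses S846, so all elements get stroke `#008000` (cut).

Run 1: The run is open, so emit a `<polyline>` with points (Y-flipped): 82.34,92.42 118.70,48.69 111.11,133.73 69.40,72.21 96.72,128.64 77.26,39.29.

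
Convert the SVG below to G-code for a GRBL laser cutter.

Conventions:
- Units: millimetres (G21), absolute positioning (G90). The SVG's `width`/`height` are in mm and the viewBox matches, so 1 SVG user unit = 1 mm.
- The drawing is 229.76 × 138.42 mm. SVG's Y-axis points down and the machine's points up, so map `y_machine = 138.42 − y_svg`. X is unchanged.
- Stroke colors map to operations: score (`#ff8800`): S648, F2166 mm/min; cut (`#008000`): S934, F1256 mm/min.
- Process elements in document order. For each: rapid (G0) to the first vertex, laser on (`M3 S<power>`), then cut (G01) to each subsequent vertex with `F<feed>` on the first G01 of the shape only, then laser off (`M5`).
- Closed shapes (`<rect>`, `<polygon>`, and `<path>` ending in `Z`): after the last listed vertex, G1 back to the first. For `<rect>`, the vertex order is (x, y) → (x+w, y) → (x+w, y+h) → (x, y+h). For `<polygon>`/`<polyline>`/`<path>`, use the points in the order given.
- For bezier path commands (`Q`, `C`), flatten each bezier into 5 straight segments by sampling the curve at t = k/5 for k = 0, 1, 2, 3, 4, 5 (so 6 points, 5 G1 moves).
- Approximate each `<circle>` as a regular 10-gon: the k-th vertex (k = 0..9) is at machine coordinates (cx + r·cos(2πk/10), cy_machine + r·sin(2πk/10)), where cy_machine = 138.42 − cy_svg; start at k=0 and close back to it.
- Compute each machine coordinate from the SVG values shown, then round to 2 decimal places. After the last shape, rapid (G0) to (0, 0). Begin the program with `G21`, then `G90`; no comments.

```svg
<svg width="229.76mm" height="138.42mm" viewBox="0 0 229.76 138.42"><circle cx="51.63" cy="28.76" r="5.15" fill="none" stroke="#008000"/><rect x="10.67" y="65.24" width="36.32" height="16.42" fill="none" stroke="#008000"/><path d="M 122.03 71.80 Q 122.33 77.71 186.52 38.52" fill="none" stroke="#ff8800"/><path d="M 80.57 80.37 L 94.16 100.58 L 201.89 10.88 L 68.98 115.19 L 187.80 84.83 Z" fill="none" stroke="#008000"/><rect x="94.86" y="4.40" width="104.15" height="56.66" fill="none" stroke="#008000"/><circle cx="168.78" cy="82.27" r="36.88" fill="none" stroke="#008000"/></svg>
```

G21
G90
G0 X56.78 Y109.66
M3 S934
G01 X55.80 Y112.69 F1256
G01 X53.22 Y114.56
G01 X50.04 Y114.56
G01 X47.46 Y112.69
G01 X46.48 Y109.66
G01 X47.46 Y106.63
G01 X50.04 Y104.76
G01 X53.22 Y104.76
G01 X55.80 Y106.63
G01 X56.78 Y109.66
M5
G0 X10.67 Y73.18
M3 S934
G01 X46.99 Y73.18 F1256
G01 X46.99 Y56.76
G01 X10.67 Y56.76
G01 X10.67 Y73.18
M5
G0 X122.03 Y66.62
M3 S648
G01 X124.71 Y66.06 F2166
G01 X132.49 Y69.11
G01 X145.39 Y75.76
G01 X163.40 Y86.03
G01 X186.52 Y99.90
M5
G0 X80.57 Y58.05
M3 S934
G01 X94.16 Y37.84 F1256
G01 X201.89 Y127.54
G01 X68.98 Y23.23
G01 X187.80 Y53.59
G01 X80.57 Y58.05
M5
G0 X94.86 Y134.02
M3 S934
G01 X199.01 Y134.02 F1256
G01 X199.01 Y77.36
G01 X94.86 Y77.36
G01 X94.86 Y134.02
M5
G0 X205.66 Y56.15
M3 S934
G01 X198.62 Y77.83 F1256
G01 X180.18 Y91.22
G01 X157.38 Y91.22
G01 X138.94 Y77.83
G01 X131.90 Y56.15
G01 X138.94 Y34.47
G01 X157.38 Y21.08
G01 X180.18 Y21.08
G01 X198.62 Y34.47
G01 X205.66 Y56.15
M5
G0 X0.00 Y0.00

Since the viewBox matches the mm dimensions, user units are millimetres directly. The only transform is the Y-flip y_m = 138.42 − y_svg.

Shape 1 is a circle drawn with `<circle>`. Its stroke #008000 means cut at S934, F1256. After flipping Y the toolpath is (56.78,109.66) → (55.80,112.69) → (53.22,114.56) → (50.04,114.56) → (47.46,112.69) → (46.48,109.66) → (47.46,106.63) → (50.04,104.76) → (53.22,104.76) → (55.80,106.63) → (56.78,109.66), returning to the start.

Shape 2 is a rectangle drawn with `<rect>`. Its stroke #008000 means cut at S934, F1256. After flipping Y the toolpath is (10.67,73.18) → (46.99,73.18) → (46.99,56.76) → (10.67,56.76) → (10.67,73.18), returning to the start.

Shape 3 is a quadratic bezier drawn with `<path>`. Its stroke #ff8800 means score at S648, F2166. After flipping Y the toolpath is (122.03,66.62) → (124.71,66.06) → (132.49,69.11) → (145.39,75.76) → (163.40,86.03) → (186.52,99.90).

Shape 4 is a closed polygon drawn with `<path>`. Its stroke #008000 means cut at S934, F1256. After flipping Y the toolpath is (80.57,58.05) → (94.16,37.84) → (201.89,127.54) → (68.98,23.23) → (187.80,53.59) → (80.57,58.05), returning to the start.

Shape 5 is a rectangle drawn with `<rect>`. Its stroke #008000 means cut at S934, F1256. After flipping Y the toolpath is (94.86,134.02) → (199.01,134.02) → (199.01,77.36) → (94.86,77.36) → (94.86,134.02), returning to the start.

Shape 6 is a circle drawn with `<circle>`. Its stroke #008000 means cut at S934, F1256. After flipping Y the toolpath is (205.66,56.15) → (198.62,77.83) → (180.18,91.22) → (157.38,91.22) → (138.94,77.83) → (131.90,56.15) → (138.94,34.47) → (157.38,21.08) → (180.18,21.08) → (198.62,34.47) → (205.66,56.15), returning to the start.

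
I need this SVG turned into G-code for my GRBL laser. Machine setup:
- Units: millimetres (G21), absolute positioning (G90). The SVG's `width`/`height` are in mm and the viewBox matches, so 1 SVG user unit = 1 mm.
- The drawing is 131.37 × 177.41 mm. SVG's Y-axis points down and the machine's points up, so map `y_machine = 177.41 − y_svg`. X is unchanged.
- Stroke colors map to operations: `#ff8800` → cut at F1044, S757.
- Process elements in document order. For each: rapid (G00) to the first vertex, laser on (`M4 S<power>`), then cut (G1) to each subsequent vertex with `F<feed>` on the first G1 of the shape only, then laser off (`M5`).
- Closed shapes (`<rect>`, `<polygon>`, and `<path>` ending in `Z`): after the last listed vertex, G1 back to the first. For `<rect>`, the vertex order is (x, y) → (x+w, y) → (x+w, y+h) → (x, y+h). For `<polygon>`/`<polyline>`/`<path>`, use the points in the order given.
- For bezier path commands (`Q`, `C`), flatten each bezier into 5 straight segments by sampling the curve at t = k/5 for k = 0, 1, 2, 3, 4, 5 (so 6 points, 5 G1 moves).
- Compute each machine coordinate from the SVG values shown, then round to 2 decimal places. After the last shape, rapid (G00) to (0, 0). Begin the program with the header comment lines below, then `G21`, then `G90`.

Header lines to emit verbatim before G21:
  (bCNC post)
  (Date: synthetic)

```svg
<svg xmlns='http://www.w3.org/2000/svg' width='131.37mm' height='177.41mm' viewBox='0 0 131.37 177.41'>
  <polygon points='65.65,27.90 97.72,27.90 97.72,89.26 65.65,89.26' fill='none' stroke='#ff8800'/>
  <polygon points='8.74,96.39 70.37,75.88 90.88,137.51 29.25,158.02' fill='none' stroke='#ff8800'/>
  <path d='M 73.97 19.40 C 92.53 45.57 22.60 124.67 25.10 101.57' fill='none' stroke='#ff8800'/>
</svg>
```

Since the viewBox matches the mm dimensions, user units are millimetres directly. The only transform is the Y-flip y_m = 177.41 − y_svg.

Shape 1 is a rectangle drawn with `<polygon>`. Its stroke #ff8800 means cut at S757, F1044. After flipping Y the toolpath is (65.65,149.51) → (97.72,149.51) → (97.72,88.15) → (65.65,88.15) → (65.65,149.51), returning to the start.

Shape 2 is a regular polygon drawn with `<polygon>`. Its stroke #ff8800 means cut at S757, F1044. After flipping Y the toolpath is (8.74,81.02) → (70.37,101.53) → (90.88,39.90) → (29.25,19.39) → (8.74,81.02), returning to the start.

Shape 3 is a cubic bezier drawn with `<path>`. Its stroke #ff8800 means cut at S757, F1044. After flipping Y the toolpath is (73.97,158.01) → (75.77,137.20) → (64.07,111.13) → (46.57,87.25) → (31.00,73.00) → (25.10,75.84).

(bCNC post)
(Date: synthetic)
G21
G90
G00 X65.65 Y149.51
M4 S757
G1 X97.72 Y149.51 F1044
G1 X97.72 Y88.15
G1 X65.65 Y88.15
G1 X65.65 Y149.51
M5
G00 X8.74 Y81.02
M4 S757
G1 X70.37 Y101.53 F1044
G1 X90.88 Y39.90
G1 X29.25 Y19.39
G1 X8.74 Y81.02
M5
G00 X73.97 Y158.01
M4 S757
G1 X75.77 Y137.20 F1044
G1 X64.07 Y111.13
G1 X46.57 Y87.25
G1 X31.00 Y73.00
G1 X25.10 Y75.84
M5
G00 X0.00 Y0.00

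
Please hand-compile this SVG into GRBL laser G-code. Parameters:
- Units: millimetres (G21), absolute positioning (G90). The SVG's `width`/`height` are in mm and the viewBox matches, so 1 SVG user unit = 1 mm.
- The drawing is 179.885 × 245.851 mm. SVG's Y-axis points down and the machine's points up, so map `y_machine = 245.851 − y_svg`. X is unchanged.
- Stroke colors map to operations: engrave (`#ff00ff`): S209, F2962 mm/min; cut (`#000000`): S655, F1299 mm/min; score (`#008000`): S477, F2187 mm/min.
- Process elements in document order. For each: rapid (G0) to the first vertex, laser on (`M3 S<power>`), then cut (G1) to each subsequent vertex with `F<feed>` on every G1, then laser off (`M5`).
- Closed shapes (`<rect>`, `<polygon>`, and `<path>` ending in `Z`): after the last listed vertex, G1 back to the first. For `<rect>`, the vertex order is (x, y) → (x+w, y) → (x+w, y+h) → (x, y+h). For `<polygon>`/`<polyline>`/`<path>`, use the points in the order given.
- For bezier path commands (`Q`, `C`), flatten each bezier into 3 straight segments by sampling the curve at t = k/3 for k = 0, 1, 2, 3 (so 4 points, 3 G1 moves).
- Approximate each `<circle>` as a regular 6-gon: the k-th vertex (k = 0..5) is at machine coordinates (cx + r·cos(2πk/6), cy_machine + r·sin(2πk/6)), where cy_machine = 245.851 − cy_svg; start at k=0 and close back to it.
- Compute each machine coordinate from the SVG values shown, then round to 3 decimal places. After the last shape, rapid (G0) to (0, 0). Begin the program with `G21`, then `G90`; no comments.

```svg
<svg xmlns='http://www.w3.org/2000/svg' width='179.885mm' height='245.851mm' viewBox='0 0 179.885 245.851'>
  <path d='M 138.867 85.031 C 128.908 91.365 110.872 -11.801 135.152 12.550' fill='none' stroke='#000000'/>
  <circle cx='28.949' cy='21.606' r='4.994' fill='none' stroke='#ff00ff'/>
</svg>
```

1 u = 1 mm; y_m = 245.851 − y.

[1] `<path>` cubic bezier, #000000→cut S655 F1299: (138.867,160.820) → (128.082,182.208) → (123.111,223.925) → (135.152,233.301)

[2] `<circle>` circle, #ff00ff→engrave S209 F2962: (33.943,224.245) → (31.446,228.570) → (26.452,228.570) → (23.955,224.245) → (26.452,219.920) → (31.446,219.920) → (33.943,224.245) (closed)

G21
G90
G0 X138.867 Y160.820
M3 S655
G1 X128.082 Y182.208 F1299
G1 X123.111 Y223.925 F1299
G1 X135.152 Y233.301 F1299
M5
G0 X33.943 Y224.245
M3 S209
G1 X31.446 Y228.570 F2962
G1 X26.452 Y228.570 F2962
G1 X23.955 Y224.245 F2962
G1 X26.452 Y219.920 F2962
G1 X31.446 Y219.920 F2962
G1 X33.943 Y224.245 F2962
M5
G0 X0.000 Y0.000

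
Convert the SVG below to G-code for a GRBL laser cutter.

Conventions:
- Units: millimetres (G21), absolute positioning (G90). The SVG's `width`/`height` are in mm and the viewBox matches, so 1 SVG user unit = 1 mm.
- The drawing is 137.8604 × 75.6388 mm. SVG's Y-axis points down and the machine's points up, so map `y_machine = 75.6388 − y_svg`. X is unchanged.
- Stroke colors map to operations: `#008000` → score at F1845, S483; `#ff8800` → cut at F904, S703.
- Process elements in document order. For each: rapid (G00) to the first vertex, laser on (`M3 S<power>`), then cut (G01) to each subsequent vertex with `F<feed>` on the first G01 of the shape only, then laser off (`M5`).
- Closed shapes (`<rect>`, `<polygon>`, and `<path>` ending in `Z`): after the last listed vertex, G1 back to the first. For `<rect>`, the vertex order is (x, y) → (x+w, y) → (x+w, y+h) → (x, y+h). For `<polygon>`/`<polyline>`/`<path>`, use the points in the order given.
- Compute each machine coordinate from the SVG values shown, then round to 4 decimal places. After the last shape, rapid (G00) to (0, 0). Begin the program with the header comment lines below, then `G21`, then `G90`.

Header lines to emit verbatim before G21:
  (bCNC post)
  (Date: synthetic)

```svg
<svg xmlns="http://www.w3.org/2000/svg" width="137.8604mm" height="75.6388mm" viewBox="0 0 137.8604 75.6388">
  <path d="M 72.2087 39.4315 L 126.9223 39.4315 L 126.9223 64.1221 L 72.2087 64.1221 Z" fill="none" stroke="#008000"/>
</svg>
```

(bCNC post)
(Date: synthetic)
G21
G90
G00 X72.2087 Y36.2073
M3 S483
G01 X126.9223 Y36.2073 F1845
G01 X126.9223 Y11.5167
G01 X72.2087 Y11.5167
G01 X72.2087 Y36.2073
M5
G00 X0.0000 Y0.0000

1 u = 1 mm; y_m = 75.6388 − y.

[1] `<path>` rectangle, #008000→score S483 F1845: (72.2087,36.2073) → (126.9223,36.2073) → (126.9223,11.5167) → (72.2087,11.5167) → (72.2087,36.2073) (closed)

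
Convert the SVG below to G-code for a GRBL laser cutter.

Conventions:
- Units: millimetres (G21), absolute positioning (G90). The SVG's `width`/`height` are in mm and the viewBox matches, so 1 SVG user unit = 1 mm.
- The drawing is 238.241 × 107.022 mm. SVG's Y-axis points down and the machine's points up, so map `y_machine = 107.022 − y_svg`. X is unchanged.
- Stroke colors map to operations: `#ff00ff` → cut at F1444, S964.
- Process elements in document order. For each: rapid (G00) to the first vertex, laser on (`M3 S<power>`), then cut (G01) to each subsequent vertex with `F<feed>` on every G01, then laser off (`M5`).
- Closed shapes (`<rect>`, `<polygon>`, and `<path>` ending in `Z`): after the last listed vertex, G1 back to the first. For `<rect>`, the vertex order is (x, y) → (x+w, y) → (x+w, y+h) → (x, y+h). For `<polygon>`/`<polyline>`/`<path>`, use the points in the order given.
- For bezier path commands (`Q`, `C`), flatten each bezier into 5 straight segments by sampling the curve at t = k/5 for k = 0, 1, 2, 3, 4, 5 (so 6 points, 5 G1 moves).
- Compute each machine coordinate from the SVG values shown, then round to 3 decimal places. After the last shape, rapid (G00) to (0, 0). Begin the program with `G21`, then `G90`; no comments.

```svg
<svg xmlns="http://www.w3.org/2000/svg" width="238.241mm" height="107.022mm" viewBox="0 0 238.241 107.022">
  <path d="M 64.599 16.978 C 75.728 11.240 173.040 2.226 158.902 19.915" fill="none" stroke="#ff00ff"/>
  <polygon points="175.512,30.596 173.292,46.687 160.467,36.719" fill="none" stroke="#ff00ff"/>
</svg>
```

G21
G90
G00 X64.599 Y90.044
M3 S964
G01 X80.037 Y93.640 F1444
G01 X106.673 Y96.583 F1444
G01 X135.020 Y97.435 F1444
G01 X155.592 Y94.756 F1444
G01 X158.902 Y87.107 F1444
M5
G00 X175.512 Y76.426
M3 S964
G01 X173.292 Y60.335 F1444
G01 X160.467 Y70.303 F1444
G01 X175.512 Y76.426 F1444
M5
G00 X0.000 Y0.000

viewBox `0 0 238.241 107.022` with mm width/height → 1 unit = 1 mm. Flip: y_m = 107.022 − y_svg.

**Shape 1** — `<path>` cubic bezier, stroke `#ff00ff` → cut (S964, F1444). Control points (SVG): P0=(64.599,16.978), P1=(75.728,11.240), P2=(173.040,2.226), P3=(158.902,19.915); sampled at t=k/5. Machine vertices: (64.599,90.044) → (80.037,93.640) → (106.673,96.583) → (135.020,97.435) → (155.592,94.756) → (158.902,87.107). Open path.

**Shape 2** — `<polygon>` regular polygon, stroke `#ff00ff` → cut (S964, F1444). Machine vertices: (175.512,76.426) → (173.292,60.335) → (160.467,70.303) → (175.512,76.426). Closed: final G1 returns to the first vertex.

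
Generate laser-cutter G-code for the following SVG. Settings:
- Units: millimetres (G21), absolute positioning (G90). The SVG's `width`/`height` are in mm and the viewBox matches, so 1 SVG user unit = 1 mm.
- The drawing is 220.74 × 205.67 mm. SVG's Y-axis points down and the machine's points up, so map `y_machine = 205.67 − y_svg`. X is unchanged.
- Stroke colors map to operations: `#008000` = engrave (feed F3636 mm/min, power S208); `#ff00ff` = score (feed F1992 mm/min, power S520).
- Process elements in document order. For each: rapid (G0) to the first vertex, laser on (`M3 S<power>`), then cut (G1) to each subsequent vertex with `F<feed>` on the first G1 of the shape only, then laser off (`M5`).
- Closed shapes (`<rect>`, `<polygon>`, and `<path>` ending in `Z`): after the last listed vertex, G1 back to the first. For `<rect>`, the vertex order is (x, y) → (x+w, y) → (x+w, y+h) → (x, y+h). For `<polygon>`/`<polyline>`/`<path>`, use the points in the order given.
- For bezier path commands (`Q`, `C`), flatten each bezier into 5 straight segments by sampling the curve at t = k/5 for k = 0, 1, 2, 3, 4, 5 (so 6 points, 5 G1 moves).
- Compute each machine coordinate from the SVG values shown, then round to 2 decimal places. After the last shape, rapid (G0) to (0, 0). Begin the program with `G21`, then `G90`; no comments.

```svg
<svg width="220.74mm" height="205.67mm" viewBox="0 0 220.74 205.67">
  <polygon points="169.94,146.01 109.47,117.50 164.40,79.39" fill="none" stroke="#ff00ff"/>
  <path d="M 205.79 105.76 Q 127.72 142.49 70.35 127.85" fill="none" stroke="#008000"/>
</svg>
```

G21
G90
G0 X169.94 Y59.66
M3 S520
G1 X109.47 Y88.17 F1992
G1 X164.40 Y126.28
G1 X169.94 Y59.66
M5
G0 X205.79 Y99.91
M3 S208
G1 X175.39 Y87.27 F3636
G1 X146.65 Y78.75
G1 X119.56 Y74.33
G1 X94.13 Y74.02
G1 X70.35 Y77.82
M5
G0 X0.00 Y0.00

viewBox `0 0 220.74 205.67` with mm width/height → 1 unit = 1 mm. Flip: y_m = 205.67 − y_svg.

**Shape 1** — `<polygon>` regular polygon, stroke `#ff00ff` → score (S520, F1992). Machine vertices: (169.94,59.66) → (109.47,88.17) → (164.40,126.28) → (169.94,59.66). Closed: final G1 returns to the first vertex.

**Shape 2** — `<path>` quadratic bezier, stroke `#008000` → engrave (S208, F3636). Control points (SVG): P0=(205.79,105.76), P1=(127.72,142.49), P2=(70.35,127.85); sampled at t=k/5. Machine vertices: (205.79,99.91) → (175.39,87.27) → (146.65,78.75) → (119.56,74.33) → (94.13,74.02) → (70.35,77.82). Open path.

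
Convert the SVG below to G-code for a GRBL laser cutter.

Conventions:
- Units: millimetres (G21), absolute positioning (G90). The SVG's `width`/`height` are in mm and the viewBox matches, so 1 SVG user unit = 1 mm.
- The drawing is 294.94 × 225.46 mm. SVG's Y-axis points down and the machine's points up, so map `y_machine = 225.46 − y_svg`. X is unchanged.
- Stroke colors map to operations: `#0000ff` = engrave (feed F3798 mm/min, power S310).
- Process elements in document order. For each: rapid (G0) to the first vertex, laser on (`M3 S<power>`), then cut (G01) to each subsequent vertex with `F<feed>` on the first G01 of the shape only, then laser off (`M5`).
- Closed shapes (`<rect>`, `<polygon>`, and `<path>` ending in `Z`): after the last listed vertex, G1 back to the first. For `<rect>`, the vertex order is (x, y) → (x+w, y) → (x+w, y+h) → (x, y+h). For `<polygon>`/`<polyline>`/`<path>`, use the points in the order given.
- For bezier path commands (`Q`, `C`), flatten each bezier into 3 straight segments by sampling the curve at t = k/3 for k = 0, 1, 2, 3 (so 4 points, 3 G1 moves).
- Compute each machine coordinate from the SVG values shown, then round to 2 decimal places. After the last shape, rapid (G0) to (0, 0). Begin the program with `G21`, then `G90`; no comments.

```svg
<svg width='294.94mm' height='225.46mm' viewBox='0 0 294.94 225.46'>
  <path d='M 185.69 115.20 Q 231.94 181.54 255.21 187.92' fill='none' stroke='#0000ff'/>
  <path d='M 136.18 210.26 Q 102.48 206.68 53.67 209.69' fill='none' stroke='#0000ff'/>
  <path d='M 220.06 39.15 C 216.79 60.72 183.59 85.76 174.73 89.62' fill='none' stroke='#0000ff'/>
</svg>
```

1 u = 1 mm; y_m = 225.46 − y.

[1] `<path>` quadratic bezier, #0000ff→engrave S310 F3798: (185.69,110.26) → (213.97,72.70) → (237.14,48.46) → (255.21,37.54)

[2] `<path>` quadratic bezier, #0000ff→engrave S310 F3798: (136.18,15.20) → (112.03,16.85) → (84.53,17.04) → (53.67,15.77)

[3] `<path>` cubic bezier, #0000ff→engrave S310 F3798: (220.06,186.31) → (208.82,164.50) → (189.69,145.85) → (174.73,135.84)

G21
G90
G0 X185.69 Y110.26
M3 S310
G01 X213.97 Y72.70 F3798
G01 X237.14 Y48.46
G01 X255.21 Y37.54
M5
G0 X136.18 Y15.20
M3 S310
G01 X112.03 Y16.85 F3798
G01 X84.53 Y17.04
G01 X53.67 Y15.77
M5
G0 X220.06 Y186.31
M3 S310
G01 X208.82 Y164.50 F3798
G01 X189.69 Y145.85
G01 X174.73 Y135.84
M5
G0 X0.00 Y0.00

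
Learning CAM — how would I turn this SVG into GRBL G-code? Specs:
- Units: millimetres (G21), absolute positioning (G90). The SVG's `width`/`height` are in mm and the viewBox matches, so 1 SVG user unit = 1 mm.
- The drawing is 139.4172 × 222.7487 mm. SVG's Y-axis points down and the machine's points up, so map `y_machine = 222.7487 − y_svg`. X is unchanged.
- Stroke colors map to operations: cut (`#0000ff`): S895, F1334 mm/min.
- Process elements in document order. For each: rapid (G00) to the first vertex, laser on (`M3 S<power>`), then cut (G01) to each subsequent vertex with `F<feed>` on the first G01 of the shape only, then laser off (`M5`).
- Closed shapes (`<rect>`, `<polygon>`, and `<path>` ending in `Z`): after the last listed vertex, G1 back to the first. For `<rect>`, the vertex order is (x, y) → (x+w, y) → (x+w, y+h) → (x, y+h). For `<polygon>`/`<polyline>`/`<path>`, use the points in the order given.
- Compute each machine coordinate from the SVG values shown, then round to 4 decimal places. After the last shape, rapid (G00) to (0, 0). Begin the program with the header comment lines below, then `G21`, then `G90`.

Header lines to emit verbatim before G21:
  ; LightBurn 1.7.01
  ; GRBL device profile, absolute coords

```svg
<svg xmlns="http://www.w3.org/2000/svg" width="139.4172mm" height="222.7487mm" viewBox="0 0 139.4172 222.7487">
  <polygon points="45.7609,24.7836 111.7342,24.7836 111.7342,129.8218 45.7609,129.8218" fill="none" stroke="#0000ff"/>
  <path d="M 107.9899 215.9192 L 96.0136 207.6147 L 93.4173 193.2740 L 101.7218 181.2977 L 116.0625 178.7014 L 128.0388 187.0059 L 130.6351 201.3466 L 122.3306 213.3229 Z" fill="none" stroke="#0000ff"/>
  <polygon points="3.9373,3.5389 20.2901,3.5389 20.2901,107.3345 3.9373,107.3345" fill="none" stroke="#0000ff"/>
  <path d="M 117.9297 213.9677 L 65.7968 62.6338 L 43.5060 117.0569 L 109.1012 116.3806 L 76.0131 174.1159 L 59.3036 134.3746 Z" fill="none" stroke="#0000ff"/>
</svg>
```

1 u = 1 mm; y_m = 222.7487 − y.

[1] `<polygon>` rectangle, #0000ff→cut S895 F1334: (45.7609,197.9651) → (111.7342,197.9651) → (111.7342,92.9269) → (45.7609,92.9269) → (45.7609,197.9651) (closed)

[2] `<path>` regular polygon, #0000ff→cut S895 F1334: (107.9899,6.8295) → (96.0136,15.1340) → (93.4173,29.4747) → (101.7218,41.4510) → (116.0625,44.0473) → (128.0388,35.7428) → (130.6351,21.4021) → (122.3306,9.4258) → (107.9899,6.8295) (closed)

[3] `<polygon>` rectangle, #0000ff→cut S895 F1334: (3.9373,219.2098) → (20.2901,219.2098) → (20.2901,115.4142) → (3.9373,115.4142) → (3.9373,219.2098) (closed)

[4] `<path>` closed polygon, #0000ff→cut S895 F1334: (117.9297,8.7810) → (65.7968,160.1149) → (43.5060,105.6918) → (109.1012,106.3681) → (76.0131,48.6328) → (59.3036,88.3741) → (117.9297,8.7810) (closed)

; LightBurn 1.7.01
; GRBL device profile, absolute coords
G21
G90
G00 X45.7609 Y197.9651
M3 S895
G01 X111.7342 Y197.9651 F1334
G01 X111.7342 Y92.9269
G01 X45.7609 Y92.9269
G01 X45.7609 Y197.9651
M5
G00 X107.9899 Y6.8295
M3 S895
G01 X96.0136 Y15.1340 F1334
G01 X93.4173 Y29.4747
G01 X101.7218 Y41.4510
G01 X116.0625 Y44.0473
G01 X128.0388 Y35.7428
G01 X130.6351 Y21.4021
G01 X122.3306 Y9.4258
G01 X107.9899 Y6.8295
M5
G00 X3.9373 Y219.2098
M3 S895
G01 X20.2901 Y219.2098 F1334
G01 X20.2901 Y115.4142
G01 X3.9373 Y115.4142
G01 X3.9373 Y219.2098
M5
G00 X117.9297 Y8.7810
M3 S895
G01 X65.7968 Y160.1149 F1334
G01 X43.5060 Y105.6918
G01 X109.1012 Y106.3681
G01 X76.0131 Y48.6328
G01 X59.3036 Y88.3741
G01 X117.9297 Y8.7810
M5
G00 X0.0000 Y0.0000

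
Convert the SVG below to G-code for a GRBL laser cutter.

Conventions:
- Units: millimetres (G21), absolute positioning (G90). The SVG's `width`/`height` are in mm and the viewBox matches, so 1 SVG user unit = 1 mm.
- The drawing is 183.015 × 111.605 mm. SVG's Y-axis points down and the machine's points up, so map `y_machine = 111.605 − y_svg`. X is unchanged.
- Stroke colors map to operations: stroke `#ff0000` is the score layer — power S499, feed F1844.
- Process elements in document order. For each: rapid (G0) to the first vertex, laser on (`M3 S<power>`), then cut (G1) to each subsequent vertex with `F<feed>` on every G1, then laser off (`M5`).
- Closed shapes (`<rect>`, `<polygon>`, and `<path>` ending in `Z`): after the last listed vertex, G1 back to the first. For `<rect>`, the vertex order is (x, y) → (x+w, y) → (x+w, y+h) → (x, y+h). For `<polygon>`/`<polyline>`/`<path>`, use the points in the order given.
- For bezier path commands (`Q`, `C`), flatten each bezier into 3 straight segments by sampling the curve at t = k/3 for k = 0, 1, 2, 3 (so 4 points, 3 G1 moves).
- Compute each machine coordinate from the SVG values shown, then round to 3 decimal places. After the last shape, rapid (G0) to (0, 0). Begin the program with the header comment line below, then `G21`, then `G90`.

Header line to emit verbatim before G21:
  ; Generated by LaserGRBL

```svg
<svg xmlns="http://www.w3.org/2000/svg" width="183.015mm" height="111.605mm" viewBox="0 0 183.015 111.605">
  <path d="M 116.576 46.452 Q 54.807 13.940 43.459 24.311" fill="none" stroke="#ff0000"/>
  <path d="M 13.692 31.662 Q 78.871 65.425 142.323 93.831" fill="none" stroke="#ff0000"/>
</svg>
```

viewBox `0 0 183.015 111.605` with mm width/height → 1 unit = 1 mm. Flip: y_m = 111.605 − y_svg.

**Shape 1** — `<path>` quadratic bezier, stroke `#ff0000` → score (S499, F1844). Control points (SVG): P0=(116.576,46.452), P1=(54.807,13.940), P2=(43.459,24.311); sampled at t=k/3. Machine vertices: (116.576,65.153) → (80.999,82.063) → (56.627,89.443) → (43.459,87.294). Open path.

**Shape 2** — `<path>` quadratic bezier, stroke `#ff0000` → score (S499, F1844). Control points (SVG): P0=(13.692,31.662), P1=(78.871,65.425), P2=(142.323,93.831); sampled at t=k/3. Machine vertices: (13.692,79.943) → (56.953,58.030) → (99.830,37.307) → (142.323,17.774). Open path.

; Generated by LaserGRBL
G21
G90
G0 X116.576 Y65.153
M3 S499
G1 X80.999 Y82.063 F1844
G1 X56.627 Y89.443 F1844
G1 X43.459 Y87.294 F1844
M5
G0 X13.692 Y79.943
M3 S499
G1 X56.953 Y58.030 F1844
G1 X99.830 Y37.307 F1844
G1 X142.323 Y17.774 F1844
M5
G0 X0.000 Y0.000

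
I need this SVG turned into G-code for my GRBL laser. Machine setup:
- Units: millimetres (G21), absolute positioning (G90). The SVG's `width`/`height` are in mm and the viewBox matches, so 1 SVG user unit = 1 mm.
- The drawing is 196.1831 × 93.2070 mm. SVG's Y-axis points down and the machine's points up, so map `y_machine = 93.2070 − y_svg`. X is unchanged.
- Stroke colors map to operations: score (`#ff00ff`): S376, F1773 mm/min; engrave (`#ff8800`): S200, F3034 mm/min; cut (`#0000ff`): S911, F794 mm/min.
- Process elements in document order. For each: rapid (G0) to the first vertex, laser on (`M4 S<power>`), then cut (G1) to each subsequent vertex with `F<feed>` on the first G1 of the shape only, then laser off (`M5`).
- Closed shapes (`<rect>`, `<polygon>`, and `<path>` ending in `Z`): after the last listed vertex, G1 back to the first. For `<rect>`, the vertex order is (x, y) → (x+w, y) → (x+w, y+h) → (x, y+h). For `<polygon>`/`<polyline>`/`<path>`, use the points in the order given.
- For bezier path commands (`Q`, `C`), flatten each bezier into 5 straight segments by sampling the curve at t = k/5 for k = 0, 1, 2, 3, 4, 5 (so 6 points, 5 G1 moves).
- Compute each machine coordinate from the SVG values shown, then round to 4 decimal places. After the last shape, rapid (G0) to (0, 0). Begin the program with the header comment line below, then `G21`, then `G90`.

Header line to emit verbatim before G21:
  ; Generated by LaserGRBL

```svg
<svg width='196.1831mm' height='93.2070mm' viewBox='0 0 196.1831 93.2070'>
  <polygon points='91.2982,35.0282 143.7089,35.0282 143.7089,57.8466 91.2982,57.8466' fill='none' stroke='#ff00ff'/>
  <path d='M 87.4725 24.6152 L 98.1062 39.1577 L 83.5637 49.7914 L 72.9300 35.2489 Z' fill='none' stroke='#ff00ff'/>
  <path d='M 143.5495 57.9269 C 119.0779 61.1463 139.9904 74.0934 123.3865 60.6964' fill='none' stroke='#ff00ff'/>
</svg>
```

1 u = 1 mm; y_m = 93.2070 − y.

[1] `<polygon>` rectangle, #ff00ff→score S376 F1773: (91.2982,58.1788) → (143.7089,58.1788) → (143.7089,35.3604) → (91.2982,35.3604) → (91.2982,58.1788) (closed)

[2] `<path>` regular polygon, #ff00ff→score S376 F1773: (87.4725,68.5918) → (98.1062,54.0493) → (83.5637,43.4156) → (72.9300,57.9581) → (87.4725,68.5918) (closed)

[3] `<path>` cubic bezier, #ff00ff→score S376 F1773: (143.5495,35.2801) → (133.6494,32.4697) → (130.6623,29.0561) → (130.6089,26.7708) → (129.5101,27.3451) → (123.3865,32.5106)

; Generated by LaserGRBL
G21
G90
G0 X91.2982 Y58.1788
M4 S376
G1 X143.7089 Y58.1788 F1773
G1 X143.7089 Y35.3604
G1 X91.2982 Y35.3604
G1 X91.2982 Y58.1788
M5
G0 X87.4725 Y68.5918
M4 S376
G1 X98.1062 Y54.0493 F1773
G1 X83.5637 Y43.4156
G1 X72.9300 Y57.9581
G1 X87.4725 Y68.5918
M5
G0 X143.5495 Y35.2801
M4 S376
G1 X133.6494 Y32.4697 F1773
G1 X130.6623 Y29.0561
G1 X130.6089 Y26.7708
G1 X129.5101 Y27.3451
G1 X123.3865 Y32.5106
M5
G0 X0.0000 Y0.0000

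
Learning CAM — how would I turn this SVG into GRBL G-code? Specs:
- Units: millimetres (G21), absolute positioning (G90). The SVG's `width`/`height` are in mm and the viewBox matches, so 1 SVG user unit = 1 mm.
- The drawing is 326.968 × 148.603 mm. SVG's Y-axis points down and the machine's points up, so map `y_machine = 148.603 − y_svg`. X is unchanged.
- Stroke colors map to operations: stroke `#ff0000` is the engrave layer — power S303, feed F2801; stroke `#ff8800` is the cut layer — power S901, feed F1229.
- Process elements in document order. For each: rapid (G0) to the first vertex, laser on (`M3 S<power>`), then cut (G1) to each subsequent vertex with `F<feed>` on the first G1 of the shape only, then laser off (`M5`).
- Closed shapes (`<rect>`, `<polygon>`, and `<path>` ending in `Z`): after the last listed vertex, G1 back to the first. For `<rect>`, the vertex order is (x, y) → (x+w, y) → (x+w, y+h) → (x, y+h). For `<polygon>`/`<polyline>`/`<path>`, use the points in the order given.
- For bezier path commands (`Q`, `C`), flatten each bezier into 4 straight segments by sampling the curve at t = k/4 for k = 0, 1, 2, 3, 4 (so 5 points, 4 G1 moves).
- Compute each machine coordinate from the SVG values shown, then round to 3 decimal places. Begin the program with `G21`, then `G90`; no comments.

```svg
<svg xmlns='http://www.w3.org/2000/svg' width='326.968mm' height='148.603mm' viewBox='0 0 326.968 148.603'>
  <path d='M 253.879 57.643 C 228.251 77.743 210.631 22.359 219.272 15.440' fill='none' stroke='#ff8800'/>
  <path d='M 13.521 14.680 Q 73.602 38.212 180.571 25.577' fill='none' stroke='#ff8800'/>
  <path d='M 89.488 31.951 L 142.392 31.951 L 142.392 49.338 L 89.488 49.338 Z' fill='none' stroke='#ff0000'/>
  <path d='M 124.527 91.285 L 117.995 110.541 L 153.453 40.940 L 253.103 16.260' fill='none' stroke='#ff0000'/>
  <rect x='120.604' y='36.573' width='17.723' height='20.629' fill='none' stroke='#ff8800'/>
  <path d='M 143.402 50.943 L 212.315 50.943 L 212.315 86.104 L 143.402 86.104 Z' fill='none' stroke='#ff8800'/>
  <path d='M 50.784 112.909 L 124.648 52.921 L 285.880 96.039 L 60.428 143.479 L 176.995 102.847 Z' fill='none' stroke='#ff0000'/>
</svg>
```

G21
G90
G0 X253.879 Y90.960
M3 S901
G1 X236.445 Y88.102 F1229
G1 X223.725 Y101.929
G1 X217.430 Y120.823
G1 X219.272 Y133.163
M5
G0 X13.521 Y133.923
M3 S901
G1 X46.492 Y124.417 F1229
G1 X85.324 Y119.433
G1 X130.017 Y118.969
G1 X180.571 Y123.026
M5
G0 X89.488 Y116.652
M3 S303
G1 X142.392 Y116.652 F2801
G1 X142.392 Y99.265
G1 X89.488 Y99.265
G1 X89.488 Y116.652
M5
G0 X124.527 Y57.318
M3 S303
G1 X117.995 Y38.062 F2801
G1 X153.453 Y107.663
G1 X253.103 Y132.343
M5
G0 X120.604 Y112.030
M3 S901
G1 X138.327 Y112.030 F1229
G1 X138.327 Y91.401
G1 X120.604 Y91.401
G1 X120.604 Y112.030
M5
G0 X143.402 Y97.660
M3 S901
G1 X212.315 Y97.660 F1229
G1 X212.315 Y62.499
G1 X143.402 Y62.499
G1 X143.402 Y97.660
M5
G0 X50.784 Y35.694
M3 S303
G1 X124.648 Y95.682 F2801
G1 X285.880 Y52.564
G1 X60.428 Y5.124
G1 X176.995 Y45.756
G1 X50.784 Y35.694
M5

1 u = 1 mm; y_m = 148.603 − y.

[1] `<path>` cubic bezier, #ff8800→cut S901 F1229: (253.879,90.960) → (236.445,88.102) → (223.725,101.929) → (217.430,120.823) → (219.272,133.163)

[2] `<path>` quadratic bezier, #ff8800→cut S901 F1229: (13.521,133.923) → (46.492,124.417) → (85.324,119.433) → (130.017,118.969) → (180.571,123.026)

[3] `<path>` rectangle, #ff0000→engrave S303 F2801: (89.488,116.652) → (142.392,116.652) → (142.392,99.265) → (89.488,99.265) → (89.488,116.652) (closed)

[4] `<path>` open polyline, #ff0000→engrave S303 F2801: (124.527,57.318) → (117.995,38.062) → (153.453,107.663) → (253.103,132.343)

[5] `<rect>` rectangle, #ff8800→cut S901 F1229: (120.604,112.030) → (138.327,112.030) → (138.327,91.401) → (120.604,91.401) → (120.604,112.030) (closed)

[6] `<path>` rectangle, #ff8800→cut S901 F1229: (143.402,97.660) → (212.315,97.660) → (212.315,62.499) → (143.402,62.499) → (143.402,97.660) (closed)

[7] `<path>` closed polygon, #ff0000→engrave S303 F2801: (50.784,35.694) → (124.648,95.682) → (285.880,52.564) → (60.428,5.124) → (176.995,45.756) → (50.784,35.694) (closed)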